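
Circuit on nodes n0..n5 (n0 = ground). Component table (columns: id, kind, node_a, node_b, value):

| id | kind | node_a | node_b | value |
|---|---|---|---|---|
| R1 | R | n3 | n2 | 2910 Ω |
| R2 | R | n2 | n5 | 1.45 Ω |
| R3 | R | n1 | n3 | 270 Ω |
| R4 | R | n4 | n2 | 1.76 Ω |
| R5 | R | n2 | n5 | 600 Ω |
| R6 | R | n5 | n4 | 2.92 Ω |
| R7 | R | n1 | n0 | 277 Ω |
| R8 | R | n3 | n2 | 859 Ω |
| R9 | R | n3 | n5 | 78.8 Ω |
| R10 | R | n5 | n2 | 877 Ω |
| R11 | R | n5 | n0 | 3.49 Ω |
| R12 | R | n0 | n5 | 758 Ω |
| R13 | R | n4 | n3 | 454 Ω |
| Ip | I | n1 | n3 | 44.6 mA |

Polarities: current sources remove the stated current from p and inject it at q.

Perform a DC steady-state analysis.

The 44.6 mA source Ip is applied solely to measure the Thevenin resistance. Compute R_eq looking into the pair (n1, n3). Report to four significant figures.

Apply KCL at each of the 5 non-ground nodes and solve the resulting linear system.
Node n1: branches {R3, R7, Ip} → V_1 = -5.455
Node n2: branches {R1, R2, R4, R5, R8, R10} → V_2 = 0.07222
Node n3: branches {R1, R3, R8, R9, R13, Ip} → V_3 = 1.270
Node n4: branches {R4, R6, R13} → V_4 = 0.07368
Node n5: branches {R2, R5, R6, R9, R10, R11, R12} → V_5 = 0.06841

R_eq = 150.8 Ω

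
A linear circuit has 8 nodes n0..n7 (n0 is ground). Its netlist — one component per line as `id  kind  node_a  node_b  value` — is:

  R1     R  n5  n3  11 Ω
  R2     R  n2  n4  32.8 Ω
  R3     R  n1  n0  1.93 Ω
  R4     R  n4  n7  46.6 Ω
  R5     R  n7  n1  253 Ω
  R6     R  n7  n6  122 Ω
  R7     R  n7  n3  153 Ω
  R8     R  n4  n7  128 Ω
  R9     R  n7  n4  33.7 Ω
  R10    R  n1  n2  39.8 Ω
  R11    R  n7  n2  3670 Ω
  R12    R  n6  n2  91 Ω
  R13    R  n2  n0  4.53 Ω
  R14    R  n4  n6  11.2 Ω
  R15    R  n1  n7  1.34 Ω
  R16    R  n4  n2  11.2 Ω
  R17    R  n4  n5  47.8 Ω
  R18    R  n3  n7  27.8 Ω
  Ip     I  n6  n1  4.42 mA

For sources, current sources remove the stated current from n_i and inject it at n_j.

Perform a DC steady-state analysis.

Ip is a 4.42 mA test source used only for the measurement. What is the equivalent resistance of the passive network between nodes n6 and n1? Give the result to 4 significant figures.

Apply KCL at each of the 7 non-ground nodes and solve the resulting linear system.
Node n1: branches {R3, R5, R10, R15, Ip} → V_1 = 0.003722
Node n2: branches {R2, R10, R11, R12, R13, R16} → V_2 = -0.008736
Node n3: branches {R1, R7, R18} → V_3 = -0.005915
Node n4: branches {R2, R4, R8, R9, R14, R16, R17} → V_4 = -0.02274
Node n5: branches {R1, R17} → V_5 = -0.009063
Node n6: branches {R6, R12, R14, Ip} → V_6 = -0.06029
Node n7: branches {R4, R5, R6, R7, R8, R9, R11, R15, R18} → V_7 = 0.0008182

R_eq = 14.48 Ω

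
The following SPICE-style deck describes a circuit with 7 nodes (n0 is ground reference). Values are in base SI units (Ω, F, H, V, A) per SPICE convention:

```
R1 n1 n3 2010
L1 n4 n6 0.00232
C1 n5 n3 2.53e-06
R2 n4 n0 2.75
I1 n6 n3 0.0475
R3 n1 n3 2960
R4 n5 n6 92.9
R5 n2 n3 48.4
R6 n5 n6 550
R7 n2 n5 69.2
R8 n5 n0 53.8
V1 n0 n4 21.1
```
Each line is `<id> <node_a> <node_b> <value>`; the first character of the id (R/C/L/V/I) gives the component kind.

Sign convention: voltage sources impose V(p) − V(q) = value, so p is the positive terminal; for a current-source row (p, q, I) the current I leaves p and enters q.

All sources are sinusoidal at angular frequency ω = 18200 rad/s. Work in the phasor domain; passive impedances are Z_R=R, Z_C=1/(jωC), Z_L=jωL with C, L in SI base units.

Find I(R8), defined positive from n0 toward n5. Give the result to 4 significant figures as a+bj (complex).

Apply KCL at each of the 6 non-ground nodes and solve the resulting linear system.
Node n1: branches {R1, R3} → V_1 = -6.171+1.016j
Node n2: branches {R5, R7} → V_2 = -6.247+1.427j
Node n3: branches {R1, C1, I1, R3, R5} → V_3 = -6.171+1.016j
Node n4: branches {L1, R2, V1} → V_4 = -21.10+0.000j
Node n5: branches {C1, R4, R6, R7, R8} → V_5 = -6.356+2.014j
Node n6: branches {L1, I1, R4, R6} → V_6 = -19.52+4.988j
Source currents: i(V1)=-7.791+0.03743j

0.1181-0.03743j A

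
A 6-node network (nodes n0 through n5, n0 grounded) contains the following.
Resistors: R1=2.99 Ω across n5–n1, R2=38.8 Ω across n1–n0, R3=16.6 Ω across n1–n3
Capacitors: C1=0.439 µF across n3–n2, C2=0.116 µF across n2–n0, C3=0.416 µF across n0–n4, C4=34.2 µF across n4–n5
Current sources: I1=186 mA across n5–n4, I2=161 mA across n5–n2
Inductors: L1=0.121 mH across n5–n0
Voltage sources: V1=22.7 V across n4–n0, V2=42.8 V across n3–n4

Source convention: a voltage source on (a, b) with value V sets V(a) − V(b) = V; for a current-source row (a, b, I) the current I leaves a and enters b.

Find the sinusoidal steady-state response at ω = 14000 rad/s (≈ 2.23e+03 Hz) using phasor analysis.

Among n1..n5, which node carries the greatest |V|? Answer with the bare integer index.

5

Apply KCL at each of the 5 non-ground nodes and solve the resulting linear system.
Node n1: branches {R1, R2, R3} → V_1 = -38.06+49.02j
Node n2: branches {C1, C2, I2} → V_2 = 51.81-20.72j
Node n3: branches {C1, R3, V2} → V_3 = 65.50+0.000j
Node n4: branches {I1, C3, C4, V1, V2} → V_4 = 22.70+0.000j
Node n5: branches {R1, I1, I2, L1, C4} → V_5 = -59.65+61.63j
Source currents: i(V1)=-35.43-36.69j, i(V2)=-6.111+2.869j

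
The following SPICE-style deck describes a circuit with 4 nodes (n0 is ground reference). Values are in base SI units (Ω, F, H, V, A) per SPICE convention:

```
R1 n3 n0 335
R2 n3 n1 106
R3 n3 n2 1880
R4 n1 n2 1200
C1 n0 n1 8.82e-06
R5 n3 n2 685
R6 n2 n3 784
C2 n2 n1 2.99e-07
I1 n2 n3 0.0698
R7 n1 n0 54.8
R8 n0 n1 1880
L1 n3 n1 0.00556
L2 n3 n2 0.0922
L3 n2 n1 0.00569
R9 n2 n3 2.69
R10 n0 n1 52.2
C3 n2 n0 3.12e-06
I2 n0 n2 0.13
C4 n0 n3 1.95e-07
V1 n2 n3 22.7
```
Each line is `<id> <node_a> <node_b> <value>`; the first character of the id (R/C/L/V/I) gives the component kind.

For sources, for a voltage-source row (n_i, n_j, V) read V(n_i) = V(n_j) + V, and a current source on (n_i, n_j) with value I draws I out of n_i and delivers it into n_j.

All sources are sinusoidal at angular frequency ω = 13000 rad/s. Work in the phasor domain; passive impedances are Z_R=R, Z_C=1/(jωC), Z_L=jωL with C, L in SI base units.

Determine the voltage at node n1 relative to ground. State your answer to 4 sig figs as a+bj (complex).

-3.345+4.989j V

MNA unknowns: 3 node voltages V₁..V_3 plus 1 source current (V1)
R1: Y=0.002985+0.000j on G[3,0]
R2: Y=0.009434+0.000j on G[3,1]
R3: Y=0.0005319+0.000j on G[3,2]
R4: Y=0.0008333+0.000j on G[1,2]
C1: Y=0.000+0.1147j on G[0,1]
R5: Y=0.001460+0.000j on G[3,2]
R6: Y=0.001276+0.000j on G[2,3]
C2: Y=0.000+0.003887j on G[2,1]
I1: z[2]−=0.0698, z[3]+=0.0698
R7: Y=0.01825+0.000j on G[1,0]
R8: Y=0.0005319+0.000j on G[0,1]
L1: Y=0.000-0.01384j on G[3,1]
L2: Y=0.000-0.0008343j on G[3,2]
L3: Y=0.000-0.01352j on G[2,1]
R9: Y=0.3717+0.000j on G[2,3]
R10: Y=0.01916+0.000j on G[0,1]
C3: Y=0.000+0.04056j on G[2,0]
I2: z[0]−=0.13, z[2]+=0.13
C4: Y=0.000+0.002535j on G[0,3]
V1: row V2−V3=22.7, i_V1 at 2,3
solve → V1=-3.345+4.989j, V2=7.251-20.31j, V3=-15.45-20.31j
aux → i_V1=-9.041-0.1520j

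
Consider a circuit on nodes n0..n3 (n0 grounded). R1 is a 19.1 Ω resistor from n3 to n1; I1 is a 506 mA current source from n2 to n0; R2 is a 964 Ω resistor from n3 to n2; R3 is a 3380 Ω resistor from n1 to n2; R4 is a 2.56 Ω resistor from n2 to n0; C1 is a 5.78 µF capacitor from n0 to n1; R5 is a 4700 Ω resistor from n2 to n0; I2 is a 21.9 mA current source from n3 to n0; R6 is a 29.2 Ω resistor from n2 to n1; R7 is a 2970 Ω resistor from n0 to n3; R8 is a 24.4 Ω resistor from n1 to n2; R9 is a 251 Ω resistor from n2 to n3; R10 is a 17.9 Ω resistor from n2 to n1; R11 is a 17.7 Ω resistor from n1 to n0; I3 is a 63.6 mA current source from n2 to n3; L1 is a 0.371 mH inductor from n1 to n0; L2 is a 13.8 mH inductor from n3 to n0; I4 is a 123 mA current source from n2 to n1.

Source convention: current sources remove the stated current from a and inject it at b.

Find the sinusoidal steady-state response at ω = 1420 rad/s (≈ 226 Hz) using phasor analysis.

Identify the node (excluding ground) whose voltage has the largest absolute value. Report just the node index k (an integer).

2

MNA unknowns: 3 node voltages V₁..V_3
R1: Y=0.05236+0.000j on G[3,1]
I1: z[2]−=0.506, z[0]+=0.506
R2: Y=0.001037+0.000j on G[3,2]
R3: Y=0.0002959+0.000j on G[1,2]
R4: Y=0.3906+0.000j on G[2,0]
C1: Y=0.000+0.008208j on G[0,1]
R5: Y=0.0002128+0.000j on G[2,0]
I2: z[3]−=0.0219, z[0]+=0.0219
R6: Y=0.03425+0.000j on G[2,1]
R7: Y=0.0003367+0.000j on G[0,3]
R8: Y=0.04098+0.000j on G[1,2]
R9: Y=0.003984+0.000j on G[2,3]
R10: Y=0.05587+0.000j on G[2,1]
R11: Y=0.05650+0.000j on G[1,0]
I3: z[2]−=0.0636, z[3]+=0.0636
L1: Y=0.000-1.898j on G[1,0]
L2: Y=0.000-0.05103j on G[3,0]
I4: z[2]−=0.123, z[1]+=0.123
solve → V1=-0.009904-0.01542j, V2=-1.313-0.001085j, V3=0.3433+0.2895j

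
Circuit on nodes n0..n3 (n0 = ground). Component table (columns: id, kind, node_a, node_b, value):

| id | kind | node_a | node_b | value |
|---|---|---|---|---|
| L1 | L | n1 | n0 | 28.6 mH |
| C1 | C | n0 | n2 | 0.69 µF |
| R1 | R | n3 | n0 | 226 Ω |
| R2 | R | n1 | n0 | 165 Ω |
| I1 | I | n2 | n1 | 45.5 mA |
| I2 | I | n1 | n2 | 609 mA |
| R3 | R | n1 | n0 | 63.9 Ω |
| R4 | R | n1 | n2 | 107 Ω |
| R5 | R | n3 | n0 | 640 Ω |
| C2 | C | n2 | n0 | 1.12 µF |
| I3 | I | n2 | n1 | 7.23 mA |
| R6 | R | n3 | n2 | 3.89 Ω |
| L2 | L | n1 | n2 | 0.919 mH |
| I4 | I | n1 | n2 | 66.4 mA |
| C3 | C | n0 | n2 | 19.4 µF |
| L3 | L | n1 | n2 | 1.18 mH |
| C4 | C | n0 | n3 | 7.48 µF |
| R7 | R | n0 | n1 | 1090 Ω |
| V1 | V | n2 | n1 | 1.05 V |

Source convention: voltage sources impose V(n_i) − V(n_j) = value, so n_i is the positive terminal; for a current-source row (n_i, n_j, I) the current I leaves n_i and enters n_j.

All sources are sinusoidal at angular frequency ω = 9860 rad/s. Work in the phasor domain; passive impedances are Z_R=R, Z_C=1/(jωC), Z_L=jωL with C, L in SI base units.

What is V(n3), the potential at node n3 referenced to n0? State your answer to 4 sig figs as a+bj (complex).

Element admittances at ω=9860 rad/s:
  Y(L1) = 0.000-0.003546j S between n1,n0
  Y(C1) = 0.000+0.006803j S between n0,n2
  Y(R1) = 0.004425+0.000j S between n3,n0
  Y(R2) = 0.006061+0.000j S between n1,n0
  I1: injects 0.0455 A into n1 (from n2)
  I2: injects 0.609 A into n2 (from n1)
  Y(R3) = 0.01565+0.000j S between n1,n0
  Y(R4) = 0.009346+0.000j S between n1,n2
  Y(R5) = 0.001563+0.000j S between n3,n0
  Y(C2) = 0.000+0.01104j S between n2,n0
  I3: injects 0.00723 A into n1 (from n2)
  Y(R6) = 0.2571+0.000j S between n3,n2
  Y(L2) = 0.000-0.1104j S between n1,n2
  I4: injects 0.0664 A into n2 (from n1)
  Y(C3) = 0.000+0.1913j S between n0,n2
  Y(L3) = 0.000-0.08595j S between n1,n2
  Y(C4) = 0.000+0.07375j S between n0,n3
  Y(R7) = 0.0009174+0.000j S between n0,n1
  V1: constraint V(n2)−V(n1) = 1.05
Assemble and solve the 4×4 MNA system:
  V(n1)=-1.049-0.08747j  V(n2)=0.001363-0.08747j  V(n3)=-0.02099-0.07960j
  i(V1)=0.5888+0.2079j

-0.02099-0.07960j V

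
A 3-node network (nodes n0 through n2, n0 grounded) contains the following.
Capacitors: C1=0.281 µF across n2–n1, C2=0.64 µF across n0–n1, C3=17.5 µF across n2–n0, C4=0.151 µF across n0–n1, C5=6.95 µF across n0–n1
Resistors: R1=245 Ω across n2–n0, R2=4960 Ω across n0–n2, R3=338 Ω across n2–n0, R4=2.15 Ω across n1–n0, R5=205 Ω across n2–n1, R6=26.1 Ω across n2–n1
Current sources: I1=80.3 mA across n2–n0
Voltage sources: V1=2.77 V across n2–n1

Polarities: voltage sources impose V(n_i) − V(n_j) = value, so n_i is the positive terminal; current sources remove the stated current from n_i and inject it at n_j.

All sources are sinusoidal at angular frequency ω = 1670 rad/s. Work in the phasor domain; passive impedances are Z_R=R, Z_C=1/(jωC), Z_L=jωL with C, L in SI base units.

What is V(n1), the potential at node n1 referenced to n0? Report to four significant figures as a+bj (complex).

Element admittances at ω=1670 rad/s:
  Y(C1) = 0.000+0.0004693j S between n2,n1
  Y(C2) = 0.000+0.001069j S between n0,n1
  Y(R1) = 0.004082+0.000j S between n2,n0
  Y(R2) = 0.0002016+0.000j S between n0,n2
  Y(C3) = 0.000+0.02922j S between n2,n0
  Y(R3) = 0.002959+0.000j S between n2,n0
  Y(R4) = 0.4651+0.000j S between n1,n0
  Y(C4) = 0.000+0.0002522j S between n0,n1
  Y(C5) = 0.000+0.01161j S between n0,n1
  Y(R5) = 0.004878+0.000j S between n2,n1
  Y(R6) = 0.03831+0.000j S between n2,n1
  I1: injects 0.0803 A into n0 (from n2)
  V1: constraint V(n2)−V(n1) = 2.77
Assemble and solve the 3×3 MNA system:
  V(n1)=-0.2260-0.1512j  V(n2)=2.544-0.1512j
  i(V1)=-0.2228-0.07455j

-0.2260-0.1512j V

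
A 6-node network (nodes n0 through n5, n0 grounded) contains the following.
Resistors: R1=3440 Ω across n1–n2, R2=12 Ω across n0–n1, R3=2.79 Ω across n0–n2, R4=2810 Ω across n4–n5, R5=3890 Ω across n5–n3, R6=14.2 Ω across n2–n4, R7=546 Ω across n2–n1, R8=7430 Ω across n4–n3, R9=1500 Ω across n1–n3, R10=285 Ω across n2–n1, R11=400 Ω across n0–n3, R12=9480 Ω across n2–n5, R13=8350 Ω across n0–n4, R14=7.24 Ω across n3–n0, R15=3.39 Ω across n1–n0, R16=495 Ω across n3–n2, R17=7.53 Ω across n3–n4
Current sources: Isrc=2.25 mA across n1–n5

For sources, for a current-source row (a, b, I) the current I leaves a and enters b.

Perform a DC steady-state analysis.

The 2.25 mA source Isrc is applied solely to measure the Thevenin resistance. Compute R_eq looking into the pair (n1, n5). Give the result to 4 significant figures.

R_eq = 1399. Ω

Apply KCL at each of the 5 non-ground nodes and solve the resulting linear system.
Node n1: branches {R1, R2, R7, R9, R10, R15, Isrc} → V_1 = -0.005796
Node n2: branches {R1, R3, R6, R7, R10, R12, R16} → V_2 = 0.002679
Node n3: branches {R5, R8, R9, R11, R14, R16, R17} → V_3 = 0.008752
Node n4: branches {R4, R6, R8, R13, R17} → V_4 = 0.01212
Node n5: branches {R4, R5, R12, Isrc} → V_5 = 3.141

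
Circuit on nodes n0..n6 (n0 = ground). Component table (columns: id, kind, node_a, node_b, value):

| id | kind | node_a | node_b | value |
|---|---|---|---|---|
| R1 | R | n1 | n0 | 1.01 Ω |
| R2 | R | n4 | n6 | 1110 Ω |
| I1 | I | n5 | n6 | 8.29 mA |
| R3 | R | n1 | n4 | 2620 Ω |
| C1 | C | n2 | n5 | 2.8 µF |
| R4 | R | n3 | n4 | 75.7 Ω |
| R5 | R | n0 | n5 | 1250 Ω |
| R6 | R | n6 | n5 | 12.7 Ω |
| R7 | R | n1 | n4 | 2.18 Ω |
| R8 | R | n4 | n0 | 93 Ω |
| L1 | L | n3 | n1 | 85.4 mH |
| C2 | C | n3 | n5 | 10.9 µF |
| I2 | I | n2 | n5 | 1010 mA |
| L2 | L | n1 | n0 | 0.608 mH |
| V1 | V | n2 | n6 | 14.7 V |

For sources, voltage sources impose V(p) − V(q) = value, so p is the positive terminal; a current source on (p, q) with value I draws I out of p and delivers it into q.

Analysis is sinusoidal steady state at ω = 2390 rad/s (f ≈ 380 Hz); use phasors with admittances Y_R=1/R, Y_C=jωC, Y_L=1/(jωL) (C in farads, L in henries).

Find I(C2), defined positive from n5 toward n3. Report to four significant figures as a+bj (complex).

Apply KCL at each of the 6 non-ground nodes and solve the resulting linear system.
Node n1: branches {R1, R3, R7, L1, L2} → V_1 = -0.0003437-0.0002237j
Node n2: branches {C1, I2, V1} → V_2 = 2.777-0.2866j
Node n3: branches {R4, L1, C2} → V_3 = 0.6635+0.2799j
Node n4: branches {R2, R3, R4, R7, R8} → V_4 = -0.004410+0.006894j
Node n5: branches {I1, C1, R5, R6, C2, I2} → V_5 = 0.6771-0.1115j
Node n6: branches {R2, I1, R6, V1} → V_6 = -11.92-0.2866j
Source currents: i(V1)=-1.011-0.01405j

0.01020+0.0003536j A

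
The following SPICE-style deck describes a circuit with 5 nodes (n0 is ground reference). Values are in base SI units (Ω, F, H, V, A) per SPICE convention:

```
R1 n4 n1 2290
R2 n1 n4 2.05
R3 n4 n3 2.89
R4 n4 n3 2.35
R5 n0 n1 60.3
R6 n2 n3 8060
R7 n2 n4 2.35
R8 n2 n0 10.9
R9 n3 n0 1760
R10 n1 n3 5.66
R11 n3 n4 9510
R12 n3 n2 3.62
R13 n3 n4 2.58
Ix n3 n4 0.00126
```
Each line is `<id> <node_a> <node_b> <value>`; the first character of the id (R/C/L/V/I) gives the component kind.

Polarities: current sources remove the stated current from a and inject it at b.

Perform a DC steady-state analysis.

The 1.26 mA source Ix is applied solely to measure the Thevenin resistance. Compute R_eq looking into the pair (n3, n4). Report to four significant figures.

Apply KCL at each of the 4 non-ground nodes and solve the resulting linear system.
Node n1: branches {R1, R2, R5, R10} → V_1 = 9.314e-05
Node n2: branches {R6, R7, R8, R12} → V_2 = -1.349e-05
Node n3: branches {R3, R4, R6, R9, R10, R11, R12, R13, Ix} → V_3 = -0.0005396
Node n4: branches {R1, R2, R3, R4, R7, R11, R13, Ix} → V_4 = 0.0003253

R_eq = 0.6864 Ω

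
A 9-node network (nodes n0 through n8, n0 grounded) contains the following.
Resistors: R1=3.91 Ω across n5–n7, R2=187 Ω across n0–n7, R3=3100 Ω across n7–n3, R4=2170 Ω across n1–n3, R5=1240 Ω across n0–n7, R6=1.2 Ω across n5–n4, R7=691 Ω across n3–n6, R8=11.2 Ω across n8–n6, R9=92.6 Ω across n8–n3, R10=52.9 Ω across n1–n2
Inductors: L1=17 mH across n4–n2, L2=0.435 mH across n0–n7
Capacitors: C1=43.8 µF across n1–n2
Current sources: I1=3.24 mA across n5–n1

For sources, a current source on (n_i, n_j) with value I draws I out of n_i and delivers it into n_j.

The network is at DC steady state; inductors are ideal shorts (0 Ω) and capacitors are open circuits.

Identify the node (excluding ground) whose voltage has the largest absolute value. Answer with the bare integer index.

MNA unknowns: 8 node voltages V₁..V_8 plus 2 source currents (L1, L2)
R1: Y=0.2558 on G[5,7]
L1: row V4−V2=0, i_L1 at 4,2
R2: Y=0.005348 on G[0,7]
R3: Y=0.0003226 on G[7,3]
R4: Y=0.0004608 on G[1,3]
R5: Y=0.0008065 on G[0,7]
R6: Y=0.8333 on G[5,4]
R7: Y=0.001447 on G[3,6]
C1: Y=0.000 on G[1,2]
L2: row V0−V7=0, i_L2 at 0,7
R8: Y=0.08929 on G[8,6]
R9: Y=0.01080 on G[8,3]
R10: Y=0.01890 on G[1,2]
I1: z[5]−=0.00324, z[1]+=0.00324
solve → V1=0.1734, V2=0.003720, V3=0.1020, V4=0.003720, V5=-0.0001286, V6=0.1020, V7=0.000, V8=0.1020
aux → i_L1=-0.003207, i_L2=0.000

1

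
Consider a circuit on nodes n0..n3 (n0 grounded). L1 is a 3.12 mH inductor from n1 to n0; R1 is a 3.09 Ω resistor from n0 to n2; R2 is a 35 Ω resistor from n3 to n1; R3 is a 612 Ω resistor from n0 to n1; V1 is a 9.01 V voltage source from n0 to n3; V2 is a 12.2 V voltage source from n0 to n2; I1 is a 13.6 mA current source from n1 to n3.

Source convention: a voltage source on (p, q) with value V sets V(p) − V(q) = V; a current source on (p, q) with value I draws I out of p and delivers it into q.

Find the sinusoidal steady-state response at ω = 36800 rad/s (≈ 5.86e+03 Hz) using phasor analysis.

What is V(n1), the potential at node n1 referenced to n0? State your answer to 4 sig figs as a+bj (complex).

Apply KCL at each of the 3 non-ground nodes and solve the resulting linear system.
Node n1: branches {L1, R2, R3, I1} → V_1 = -8.284-2.389j
Node n2: branches {R1, V2} → V_2 = -12.20+0.000j
Node n3: branches {R2, V1, I1} → V_3 = -9.010+0.000j
Source currents: i(V1)=-0.03434+0.06825j, i(V2)=-3.948+0.000j

-8.284-2.389j V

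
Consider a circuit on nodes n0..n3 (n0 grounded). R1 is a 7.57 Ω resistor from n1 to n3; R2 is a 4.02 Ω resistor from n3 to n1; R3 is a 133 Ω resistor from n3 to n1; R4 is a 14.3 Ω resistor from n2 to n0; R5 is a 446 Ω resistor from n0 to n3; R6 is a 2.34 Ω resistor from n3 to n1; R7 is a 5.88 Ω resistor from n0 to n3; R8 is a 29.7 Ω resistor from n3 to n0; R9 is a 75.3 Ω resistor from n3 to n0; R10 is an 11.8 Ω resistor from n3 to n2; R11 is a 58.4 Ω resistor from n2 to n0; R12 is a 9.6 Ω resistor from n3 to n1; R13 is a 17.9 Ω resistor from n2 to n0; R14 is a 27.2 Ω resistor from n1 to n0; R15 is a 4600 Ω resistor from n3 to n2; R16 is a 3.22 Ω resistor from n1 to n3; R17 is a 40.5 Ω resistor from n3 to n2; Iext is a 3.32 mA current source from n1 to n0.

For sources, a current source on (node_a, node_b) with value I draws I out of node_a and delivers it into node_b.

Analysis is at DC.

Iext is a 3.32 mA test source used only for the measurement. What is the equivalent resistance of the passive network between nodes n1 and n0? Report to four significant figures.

R_eq = 3.763 Ω

MNA unknowns: 3 node voltages V₁..V_3
R1: Y=0.1321 on G[1,3]
R2: Y=0.2488 on G[3,1]
R3: Y=0.007519 on G[3,1]
R4: Y=0.06993 on G[2,0]
R5: Y=0.002242 on G[0,3]
R6: Y=0.4274 on G[3,1]
R7: Y=0.1701 on G[0,3]
R8: Y=0.03367 on G[3,0]
R9: Y=0.01328 on G[3,0]
R10: Y=0.08475 on G[3,2]
R11: Y=0.01712 on G[2,0]
R12: Y=0.1042 on G[3,1]
R13: Y=0.05587 on G[2,0]
R14: Y=0.03676 on G[1,0]
R15: Y=0.0002174 on G[3,2]
R16: Y=0.3106 on G[1,3]
R17: Y=0.02469 on G[3,2]
Iext: z[1]−=0.00332, z[0]+=0.00332
solve → V1=-0.01249, V2=-0.004415, V3=-0.01017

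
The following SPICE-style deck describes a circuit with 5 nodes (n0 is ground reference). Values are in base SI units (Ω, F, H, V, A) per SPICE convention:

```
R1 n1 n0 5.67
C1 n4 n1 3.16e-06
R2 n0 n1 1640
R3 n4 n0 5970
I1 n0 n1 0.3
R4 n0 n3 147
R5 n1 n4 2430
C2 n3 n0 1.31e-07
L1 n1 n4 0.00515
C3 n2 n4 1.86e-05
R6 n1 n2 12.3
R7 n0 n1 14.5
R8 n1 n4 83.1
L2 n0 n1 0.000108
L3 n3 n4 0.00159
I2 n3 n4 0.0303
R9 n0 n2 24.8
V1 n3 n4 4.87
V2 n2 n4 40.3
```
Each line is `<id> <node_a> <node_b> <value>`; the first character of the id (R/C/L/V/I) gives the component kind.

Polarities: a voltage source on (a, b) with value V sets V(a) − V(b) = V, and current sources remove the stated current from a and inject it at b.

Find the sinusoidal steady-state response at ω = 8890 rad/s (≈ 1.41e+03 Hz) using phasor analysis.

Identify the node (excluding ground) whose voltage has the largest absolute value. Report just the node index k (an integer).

Element admittances at ω=8890 rad/s:
  Y(R1) = 0.1764+0.000j S between n1,n0
  Y(C1) = 0.000+0.02809j S between n4,n1
  Y(R2) = 0.0006098+0.000j S between n0,n1
  Y(R3) = 0.0001675+0.000j S between n4,n0
  I1: injects 0.3 A into n1 (from n0)
  Y(R4) = 0.006803+0.000j S between n0,n3
  Y(R5) = 0.0004115+0.000j S between n1,n4
  Y(C2) = 0.000+0.001165j S between n3,n0
  Y(L1) = 0.000-0.02184j S between n1,n4
  Y(C3) = 0.000+0.1654j S between n2,n4
  Y(R6) = 0.08130+0.000j S between n1,n2
  Y(R7) = 0.06897+0.000j S between n0,n1
  Y(R8) = 0.01203+0.000j S between n1,n4
  Y(L2) = 0.000-1.042j S between n0,n1
  Y(L3) = 0.000-0.07075j S between n3,n4
  I2: injects 0.0303 A into n4 (from n3)
  Y(R9) = 0.04032+0.000j S between n0,n2
  V1: constraint V(n3)−V(n4) = 4.87
  V2: constraint V(n2)−V(n4) = 40.3
Assemble and solve the 6×6 MNA system:
  V(n1)=0.1152+0.2520j  V(n2)=5.481+1.963j  V(n3)=-29.95+1.963j  V(n4)=-34.82+1.963j
  i(V1)=0.1757+0.3661j  i(V2)=-0.6573-6.882j

4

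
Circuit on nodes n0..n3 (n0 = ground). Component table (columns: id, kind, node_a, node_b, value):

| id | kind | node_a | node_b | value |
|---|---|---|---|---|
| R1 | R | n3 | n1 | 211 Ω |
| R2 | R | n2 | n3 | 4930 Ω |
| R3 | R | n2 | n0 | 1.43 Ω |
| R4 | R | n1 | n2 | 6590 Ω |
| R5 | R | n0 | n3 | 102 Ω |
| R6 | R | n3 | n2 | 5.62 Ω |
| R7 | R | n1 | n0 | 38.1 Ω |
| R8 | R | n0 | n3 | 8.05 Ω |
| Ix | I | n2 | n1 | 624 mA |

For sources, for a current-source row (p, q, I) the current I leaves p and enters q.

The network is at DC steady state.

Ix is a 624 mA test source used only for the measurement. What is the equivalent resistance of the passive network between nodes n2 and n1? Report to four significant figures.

R_eq = 33.25 Ω

Element admittances at DC:
  Y(R1) = 0.004739 S between n3,n1
  Y(R2) = 0.0002028 S between n2,n3
  Y(R3) = 0.6993 S between n2,n0
  Y(R4) = 0.0001517 S between n1,n2
  Y(R5) = 0.009804 S between n0,n3
  Y(R6) = 0.1779 S between n3,n2
  Y(R7) = 0.02625 S between n1,n0
  Y(R8) = 0.1242 S between n0,n3
  Ix: injects 0.624 A into n1 (from n2)
Assemble and solve the 3×3 MNA system:
  V(n1)=20.02  V(n2)=-0.7301  V(n3)=-0.1110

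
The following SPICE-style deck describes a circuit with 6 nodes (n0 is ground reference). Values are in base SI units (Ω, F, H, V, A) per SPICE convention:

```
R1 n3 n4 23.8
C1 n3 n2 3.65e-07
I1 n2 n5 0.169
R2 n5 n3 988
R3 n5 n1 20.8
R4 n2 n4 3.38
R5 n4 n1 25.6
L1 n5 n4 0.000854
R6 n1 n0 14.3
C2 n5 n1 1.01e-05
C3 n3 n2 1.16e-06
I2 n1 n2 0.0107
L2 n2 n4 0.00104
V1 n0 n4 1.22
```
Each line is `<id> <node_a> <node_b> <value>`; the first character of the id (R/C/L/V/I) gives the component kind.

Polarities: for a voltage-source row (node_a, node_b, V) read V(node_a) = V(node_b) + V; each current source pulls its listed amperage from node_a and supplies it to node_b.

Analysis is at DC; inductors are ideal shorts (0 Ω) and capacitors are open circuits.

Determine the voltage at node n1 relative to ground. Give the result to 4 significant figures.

-0.7450 V

Element admittances at DC:
  Y(R1) = 0.04202 S between n3,n4
  Y(C1) = 0.000 S between n3,n2
  I1: injects 0.169 A into n5 (from n2)
  Y(R2) = 0.001012 S between n5,n3
  Y(R3) = 0.04808 S between n5,n1
  Y(R4) = 0.2959 S between n2,n4
  Y(R5) = 0.03906 S between n4,n1
  L1: short n5↔n4 (DC inductor)
  Y(R6) = 0.06993 S between n1,n0
  Y(C2) = 0.000 S between n5,n1
  Y(C3) = 0.000 S between n3,n2
  I2: injects 0.0107 A into n2 (from n1)
  L2: short n2↔n4 (DC inductor)
  V1: constraint V(n0)−V(n4) = 1.22
Assemble and solve the 8×8 MNA system:
  V(n1)=-0.7450  V(n2)=-1.220  V(n3)=-1.220  V(n4)=-1.220  V(n5)=-1.220
  i(L1)=0.1918  i(L2)=-0.1583  i(V1)=-0.05209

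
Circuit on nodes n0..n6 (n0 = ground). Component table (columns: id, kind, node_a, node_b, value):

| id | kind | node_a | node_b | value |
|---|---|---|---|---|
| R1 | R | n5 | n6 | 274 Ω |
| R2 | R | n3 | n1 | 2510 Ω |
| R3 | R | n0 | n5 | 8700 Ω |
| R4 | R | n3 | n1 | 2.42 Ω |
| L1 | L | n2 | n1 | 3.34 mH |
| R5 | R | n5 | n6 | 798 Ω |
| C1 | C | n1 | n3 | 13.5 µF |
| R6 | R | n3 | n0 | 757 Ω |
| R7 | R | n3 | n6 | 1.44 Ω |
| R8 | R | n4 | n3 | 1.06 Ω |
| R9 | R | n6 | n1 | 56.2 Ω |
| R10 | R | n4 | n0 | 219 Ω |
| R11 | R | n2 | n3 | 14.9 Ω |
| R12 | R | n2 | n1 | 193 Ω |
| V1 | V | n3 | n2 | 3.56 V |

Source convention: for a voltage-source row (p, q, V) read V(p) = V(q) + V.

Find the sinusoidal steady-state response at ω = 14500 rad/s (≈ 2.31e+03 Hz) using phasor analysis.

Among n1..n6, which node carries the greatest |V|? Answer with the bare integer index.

2

Apply KCL at each of the 6 non-ground nodes and solve the resulting linear system.
Node n1: branches {R2, R4, L1, C1, R9, R12} → V_1 = 0.02184+0.1597j
Node n2: branches {L1, R11, R12, V1} → V_2 = -3.560-7.498e-05j
Node n3: branches {R2, R4, C1, R6, R7, R8, R11, V1} → V_3 = -1.025e-05-7.498e-05j
Node n4: branches {R8, R10} → V_4 = -1.020e-05-7.462e-05j
Node n5: branches {R1, R3, R5} → V_5 = 0.0005233+0.003826j
Node n6: branches {R1, R5, R7, R9} → V_6 = 0.0005355+0.003916j
Source currents: i(V1)=-0.2608+0.07313j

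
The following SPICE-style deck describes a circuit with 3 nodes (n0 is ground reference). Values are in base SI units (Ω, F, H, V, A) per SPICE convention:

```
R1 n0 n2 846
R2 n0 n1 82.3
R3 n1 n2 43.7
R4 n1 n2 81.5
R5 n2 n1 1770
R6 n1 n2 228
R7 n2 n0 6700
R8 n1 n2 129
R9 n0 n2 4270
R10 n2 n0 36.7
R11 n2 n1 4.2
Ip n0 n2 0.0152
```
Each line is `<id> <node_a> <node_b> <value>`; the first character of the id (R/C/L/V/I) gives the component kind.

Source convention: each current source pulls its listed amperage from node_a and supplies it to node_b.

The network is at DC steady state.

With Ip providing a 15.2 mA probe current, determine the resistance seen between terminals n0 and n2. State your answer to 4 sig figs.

Element admittances at DC:
  Y(R1) = 0.001182 S between n0,n2
  Y(R2) = 0.01215 S between n0,n1
  Y(R3) = 0.02288 S between n1,n2
  Y(R4) = 0.01227 S between n1,n2
  Y(R5) = 0.0005650 S between n2,n1
  Y(R6) = 0.004386 S between n1,n2
  Y(R7) = 0.0001493 S between n2,n0
  Y(R8) = 0.007752 S between n1,n2
  Y(R9) = 0.0002342 S between n0,n2
  Y(R10) = 0.02725 S between n2,n0
  Y(R11) = 0.2381 S between n2,n1
  Ip: injects 0.0152 A into n2 (from n0)
Assemble and solve the 2×2 MNA system:
  V(n1)=0.3603  V(n2)=0.3756

R_eq = 24.71 Ω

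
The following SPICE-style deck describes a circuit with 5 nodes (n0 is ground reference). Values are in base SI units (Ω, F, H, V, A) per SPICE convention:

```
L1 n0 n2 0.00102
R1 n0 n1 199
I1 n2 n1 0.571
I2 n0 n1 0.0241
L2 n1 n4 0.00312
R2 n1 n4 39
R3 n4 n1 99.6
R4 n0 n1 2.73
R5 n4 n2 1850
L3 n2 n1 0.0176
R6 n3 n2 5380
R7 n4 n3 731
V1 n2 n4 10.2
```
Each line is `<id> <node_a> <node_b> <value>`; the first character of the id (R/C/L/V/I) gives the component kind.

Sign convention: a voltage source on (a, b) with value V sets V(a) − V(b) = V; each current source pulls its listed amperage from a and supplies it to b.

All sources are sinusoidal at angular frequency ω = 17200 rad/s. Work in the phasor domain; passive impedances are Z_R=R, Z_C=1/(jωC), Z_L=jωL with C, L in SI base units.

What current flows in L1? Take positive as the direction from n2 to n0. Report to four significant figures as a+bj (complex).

-0.1637-0.06662j A

Apply KCL at each of the 4 non-ground nodes and solve the resulting linear system.
Node n1: branches {R1, I1, I2, L2, R2, R3, R4, L3} → V_1 = 0.5059+0.1794j
Node n2: branches {L1, I1, R5, L3, R6, V1} → V_2 = 1.169-2.873j
Node n3: branches {R6, R7} → V_3 = -7.811-2.873j
Node n4: branches {L2, R2, R3, R5, R7, V1} → V_4 = -9.031-2.873j
Source currents: i(V1)=-0.4044+0.06881j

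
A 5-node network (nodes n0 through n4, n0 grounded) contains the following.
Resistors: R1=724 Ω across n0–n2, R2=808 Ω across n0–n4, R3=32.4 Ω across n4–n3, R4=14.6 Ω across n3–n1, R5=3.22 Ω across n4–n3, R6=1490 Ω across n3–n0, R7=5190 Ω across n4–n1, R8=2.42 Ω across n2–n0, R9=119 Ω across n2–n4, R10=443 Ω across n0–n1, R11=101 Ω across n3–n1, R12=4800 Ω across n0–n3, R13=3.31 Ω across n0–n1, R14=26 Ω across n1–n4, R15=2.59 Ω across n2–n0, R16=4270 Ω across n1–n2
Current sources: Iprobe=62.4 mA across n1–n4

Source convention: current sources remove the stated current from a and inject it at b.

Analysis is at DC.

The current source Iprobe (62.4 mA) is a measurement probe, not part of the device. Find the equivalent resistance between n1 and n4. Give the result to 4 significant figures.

Apply KCL at each of the 4 non-ground nodes and solve the resulting linear system.
Node n1: branches {R4, R7, R10, R11, R13, R14, R16, Iprobe} → V_1 = -0.01812
Node n2: branches {R1, R8, R9, R15, R16} → V_2 = 0.005581
Node n3: branches {R3, R4, R5, R6, R11, R12} → V_3 = 0.4332
Node n4: branches {R2, R3, R5, R7, R9, R14, Iprobe} → V_4 = 0.5380

R_eq = 8.912 Ω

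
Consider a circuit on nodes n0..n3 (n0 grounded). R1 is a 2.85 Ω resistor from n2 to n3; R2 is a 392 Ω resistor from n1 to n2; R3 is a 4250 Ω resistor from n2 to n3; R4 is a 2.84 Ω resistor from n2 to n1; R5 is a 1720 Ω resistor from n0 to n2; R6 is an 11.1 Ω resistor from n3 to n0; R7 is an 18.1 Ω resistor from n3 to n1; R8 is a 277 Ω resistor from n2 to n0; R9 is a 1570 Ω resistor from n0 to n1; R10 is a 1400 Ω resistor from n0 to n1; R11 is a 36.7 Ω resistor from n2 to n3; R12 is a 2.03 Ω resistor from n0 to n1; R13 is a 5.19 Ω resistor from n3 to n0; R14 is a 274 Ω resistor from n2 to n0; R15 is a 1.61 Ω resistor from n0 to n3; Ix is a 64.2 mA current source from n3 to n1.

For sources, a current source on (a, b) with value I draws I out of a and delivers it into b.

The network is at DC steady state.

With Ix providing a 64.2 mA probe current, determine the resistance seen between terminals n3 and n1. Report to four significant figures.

MNA unknowns: 3 node voltages V₁..V_3
R1: Y=0.3509 on G[2,3]
R2: Y=0.002551 on G[1,2]
R3: Y=0.0002353 on G[2,3]
R4: Y=0.3521 on G[2,1]
R5: Y=0.0005814 on G[0,2]
R6: Y=0.09009 on G[3,0]
R7: Y=0.05525 on G[3,1]
R8: Y=0.003610 on G[2,0]
R9: Y=0.0006369 on G[0,1]
R10: Y=0.0007143 on G[0,1]
R11: Y=0.02725 on G[2,3]
R12: Y=0.4926 on G[0,1]
R13: Y=0.1927 on G[3,0]
R14: Y=0.003650 on G[2,0]
R15: Y=0.6211 on G[0,3]
Ix: z[3]−=0.0642, z[1]+=0.0642
solve → V1=0.07433, V2=0.01477, V3=-0.04075

R_eq = 1.793 Ω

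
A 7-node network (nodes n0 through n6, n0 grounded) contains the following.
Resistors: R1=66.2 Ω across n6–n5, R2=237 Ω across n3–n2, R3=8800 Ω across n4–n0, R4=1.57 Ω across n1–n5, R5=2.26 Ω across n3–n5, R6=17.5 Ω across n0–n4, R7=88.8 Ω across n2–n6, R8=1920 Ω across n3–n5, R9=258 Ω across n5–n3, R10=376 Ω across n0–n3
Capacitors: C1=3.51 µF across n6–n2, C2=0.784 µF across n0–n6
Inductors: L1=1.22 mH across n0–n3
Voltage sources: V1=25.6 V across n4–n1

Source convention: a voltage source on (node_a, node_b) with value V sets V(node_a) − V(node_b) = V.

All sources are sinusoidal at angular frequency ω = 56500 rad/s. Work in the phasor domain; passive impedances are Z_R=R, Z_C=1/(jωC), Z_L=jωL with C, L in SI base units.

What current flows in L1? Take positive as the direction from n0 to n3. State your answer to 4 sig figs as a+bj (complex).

0.03359-0.2651j A

Element admittances at ω=56500 rad/s:
  Y(R1) = 0.01511+0.000j S between n6,n5
  Y(C1) = 0.000+0.1983j S between n6,n2
  Y(R2) = 0.004219+0.000j S between n3,n2
  Y(R3) = 0.0001136+0.000j S between n4,n0
  Y(R4) = 0.6369+0.000j S between n1,n5
  Y(C2) = 0.000+0.04430j S between n0,n6
  Y(R5) = 0.4425+0.000j S between n3,n5
  Y(R6) = 0.05714+0.000j S between n0,n4
  Y(R7) = 0.01126+0.000j S between n2,n6
  Y(R8) = 0.0005208+0.000j S between n3,n5
  Y(L1) = 0.000-0.01451j S between n0,n3
  Y(R9) = 0.003876+0.000j S between n5,n3
  Y(R10) = 0.002660+0.000j S between n0,n3
  V1: constraint V(n4)−V(n1) = 25.6
Assemble and solve the 7×7 MNA system:
  V(n1)=-19.17-1.671j  V(n2)=-3.895+6.748j  V(n3)=-18.27-2.316j  V(n4)=6.428-1.671j  V(n5)=-18.59-1.822j  V(n6)=-3.685+6.454j
  i(V1)=-0.3681+0.09570j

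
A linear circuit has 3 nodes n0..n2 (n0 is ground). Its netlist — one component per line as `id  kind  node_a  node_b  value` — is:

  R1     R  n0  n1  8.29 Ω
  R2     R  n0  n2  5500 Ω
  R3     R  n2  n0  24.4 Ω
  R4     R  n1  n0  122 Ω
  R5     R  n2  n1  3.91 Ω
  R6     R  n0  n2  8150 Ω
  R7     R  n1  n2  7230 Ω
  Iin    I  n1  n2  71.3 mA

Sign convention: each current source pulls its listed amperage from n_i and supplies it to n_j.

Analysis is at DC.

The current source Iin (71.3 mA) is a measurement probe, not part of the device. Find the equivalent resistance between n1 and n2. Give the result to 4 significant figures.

R_eq = 3.482 Ω

MNA unknowns: 2 node voltages V₁..V_2
R1: Y=0.1206 on G[0,1]
R2: Y=0.0001818 on G[0,2]
R3: Y=0.04098 on G[2,0]
R4: Y=0.008197 on G[1,0]
R5: Y=0.2558 on G[2,1]
R6: Y=0.0001227 on G[0,2]
R7: Y=0.0001383 on G[1,2]
Iin: z[1]−=0.0713, z[2]+=0.0713
solve → V1=-0.06026, V2=0.1880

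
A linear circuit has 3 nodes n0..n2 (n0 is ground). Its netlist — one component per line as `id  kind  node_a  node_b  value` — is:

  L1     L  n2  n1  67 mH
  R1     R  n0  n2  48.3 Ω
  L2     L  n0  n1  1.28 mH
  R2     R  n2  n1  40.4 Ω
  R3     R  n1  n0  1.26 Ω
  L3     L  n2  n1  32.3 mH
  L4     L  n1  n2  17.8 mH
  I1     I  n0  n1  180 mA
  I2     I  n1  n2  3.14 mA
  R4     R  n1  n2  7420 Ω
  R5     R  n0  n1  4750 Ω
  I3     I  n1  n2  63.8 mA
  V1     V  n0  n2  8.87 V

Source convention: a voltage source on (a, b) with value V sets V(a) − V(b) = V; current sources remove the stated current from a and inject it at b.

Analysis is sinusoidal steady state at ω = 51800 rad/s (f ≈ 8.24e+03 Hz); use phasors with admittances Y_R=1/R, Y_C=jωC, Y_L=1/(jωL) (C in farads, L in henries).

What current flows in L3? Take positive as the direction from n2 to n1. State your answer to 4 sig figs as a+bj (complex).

Apply KCL at each of the 2 non-ground nodes and solve the resulting linear system.
Node n1: branches {L1, L2, R2, R3, L3, L4, I1, I2, R4, R5, I3} → V_1 = -0.1319+0.01860j
Node n2: branches {L1, R1, R2, L3, L4, I2, R4, I3, V1} → V_2 = -8.870+0.000j
Source currents: i(V1)=-0.4681+0.01675j

-1.112e-05+0.005223j A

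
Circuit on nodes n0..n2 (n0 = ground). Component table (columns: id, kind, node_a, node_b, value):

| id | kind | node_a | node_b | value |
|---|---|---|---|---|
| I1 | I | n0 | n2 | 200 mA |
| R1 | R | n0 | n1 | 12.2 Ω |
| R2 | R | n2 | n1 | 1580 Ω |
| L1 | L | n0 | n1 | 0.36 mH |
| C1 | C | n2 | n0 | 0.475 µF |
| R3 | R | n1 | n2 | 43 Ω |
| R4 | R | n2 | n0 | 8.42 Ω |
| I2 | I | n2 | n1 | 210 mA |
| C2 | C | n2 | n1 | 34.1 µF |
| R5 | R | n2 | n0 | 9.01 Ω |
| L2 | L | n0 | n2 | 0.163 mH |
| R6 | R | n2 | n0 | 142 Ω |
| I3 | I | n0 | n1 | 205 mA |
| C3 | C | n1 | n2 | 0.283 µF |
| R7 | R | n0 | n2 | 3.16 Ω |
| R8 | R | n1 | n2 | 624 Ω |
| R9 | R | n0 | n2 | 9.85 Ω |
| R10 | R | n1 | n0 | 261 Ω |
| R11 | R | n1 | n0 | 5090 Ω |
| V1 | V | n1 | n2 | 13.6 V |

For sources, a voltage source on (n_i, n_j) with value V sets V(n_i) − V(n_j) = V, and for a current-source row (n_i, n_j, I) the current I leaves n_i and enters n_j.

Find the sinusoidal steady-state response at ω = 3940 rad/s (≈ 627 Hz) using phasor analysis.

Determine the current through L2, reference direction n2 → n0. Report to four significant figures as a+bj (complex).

1.479+6.121j A

Apply KCL at each of the 2 non-ground nodes and solve the resulting linear system.
Node n1: branches {R1, R2, L1, R3, I2, C2, I3, C3, R8, R10, R11, V1} → V_1 = 9.669+0.9500j
Node n2: branches {I1, R2, C1, R3, R4, I2, C2, R5, L2, R6, C3, R7, R8, R9, V1} → V_2 = -3.931+0.9500j
Source currents: i(V1)=-1.433+4.893j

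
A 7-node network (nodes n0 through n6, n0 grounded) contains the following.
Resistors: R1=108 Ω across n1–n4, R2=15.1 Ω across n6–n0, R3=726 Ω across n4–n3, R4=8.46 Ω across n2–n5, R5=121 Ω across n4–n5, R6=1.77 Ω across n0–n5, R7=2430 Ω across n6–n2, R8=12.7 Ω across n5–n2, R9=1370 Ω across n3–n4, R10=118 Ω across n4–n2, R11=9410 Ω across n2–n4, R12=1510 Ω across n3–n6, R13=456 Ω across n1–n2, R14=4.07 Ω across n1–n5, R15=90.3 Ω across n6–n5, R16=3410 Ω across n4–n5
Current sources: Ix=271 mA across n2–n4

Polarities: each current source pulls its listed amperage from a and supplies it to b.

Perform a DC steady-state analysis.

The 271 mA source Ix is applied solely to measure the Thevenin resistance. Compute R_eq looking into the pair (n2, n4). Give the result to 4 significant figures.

R_eq = 39.86 Ω

Apply KCL at each of the 6 non-ground nodes and solve the resulting linear system.
Node n1: branches {R1, R13, R14} → V_1 = 0.3425
Node n2: branches {R4, R7, R8, R10, R11, R13, Ix} → V_2 = -0.8965
Node n3: branches {R3, R9, R12} → V_3 = 7.550
Node n4: branches {R1, R3, R5, R9, R10, R11, R16, Ix} → V_4 = 9.905
Node n5: branches {R4, R5, R6, R8, R14, R15, R16} → V_5 = -0.006814
Node n6: branches {R2, R7, R12, R15} → V_6 = 0.05813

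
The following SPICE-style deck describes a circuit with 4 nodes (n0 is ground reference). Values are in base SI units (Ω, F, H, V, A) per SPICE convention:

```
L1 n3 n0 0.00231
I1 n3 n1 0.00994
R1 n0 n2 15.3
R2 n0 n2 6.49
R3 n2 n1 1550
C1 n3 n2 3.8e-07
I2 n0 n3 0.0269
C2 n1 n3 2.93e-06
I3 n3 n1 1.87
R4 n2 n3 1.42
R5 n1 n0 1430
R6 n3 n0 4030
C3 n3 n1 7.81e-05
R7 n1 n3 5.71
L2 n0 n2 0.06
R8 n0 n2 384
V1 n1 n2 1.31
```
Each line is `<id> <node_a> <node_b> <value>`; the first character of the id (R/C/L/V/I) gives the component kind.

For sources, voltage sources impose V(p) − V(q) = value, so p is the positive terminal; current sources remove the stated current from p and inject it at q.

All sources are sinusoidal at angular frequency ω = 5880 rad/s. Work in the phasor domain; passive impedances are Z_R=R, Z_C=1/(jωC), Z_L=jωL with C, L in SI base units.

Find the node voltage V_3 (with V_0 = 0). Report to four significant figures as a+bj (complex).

MNA unknowns: 3 node voltages V₁..V_3 plus 1 source current (V1)
L1: Y=0.000-0.07362j on G[3,0]
I1: z[3]−=0.00994, z[1]+=0.00994
R1: Y=0.06536+0.000j on G[0,2]
R2: Y=0.1541+0.000j on G[0,2]
R3: Y=0.0006452+0.000j on G[2,1]
C1: Y=0.000+0.002234j on G[3,2]
I2: z[0]−=0.0269, z[3]+=0.0269
C2: Y=0.000+0.01723j on G[1,3]
I3: z[3]−=1.87, z[1]+=1.87
R4: Y=0.7042+0.000j on G[2,3]
R5: Y=0.0006993+0.000j on G[1,0]
R6: Y=0.0002481+0.000j on G[3,0]
C3: Y=0.000+0.4592j on G[3,1]
R7: Y=0.1751+0.000j on G[1,3]
L2: Y=0.000-0.002834j on G[0,2]
R8: Y=0.002604+0.000j on G[0,2]
V1: row V1−V2=1.31, i_V1 at 1,2
solve → V1=1.167-0.4553j, V2=-0.1428-0.4553j, V3=-1.369+0.8072j
aux → i_V1=0.8326-0.9870j

-1.369+0.8072j V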